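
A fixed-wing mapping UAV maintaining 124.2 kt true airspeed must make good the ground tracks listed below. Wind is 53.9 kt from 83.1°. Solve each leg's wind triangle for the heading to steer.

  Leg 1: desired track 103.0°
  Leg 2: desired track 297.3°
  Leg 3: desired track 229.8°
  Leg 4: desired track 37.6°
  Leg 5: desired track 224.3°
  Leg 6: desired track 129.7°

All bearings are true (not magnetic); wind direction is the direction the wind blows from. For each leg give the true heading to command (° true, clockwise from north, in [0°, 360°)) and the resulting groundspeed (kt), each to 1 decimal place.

Leg 1: heading=94.5°, groundspeed=72.2 kt
Leg 2: heading=311.4°, groundspeed=165.0 kt
Leg 3: heading=216.0°, groundspeed=165.7 kt
Leg 4: heading=55.6°, groundspeed=80.3 kt
Leg 5: heading=208.5°, groundspeed=161.5 kt
Leg 6: heading=111.3°, groundspeed=80.8 kt

Leg 1: desired track 103.0°; wind correction -8.5° → command heading 94.5°, groundspeed 72.2 kt
Leg 2: desired track 297.3°; wind correction +14.1° → command heading 311.4°, groundspeed 165.0 kt
Leg 3: desired track 229.8°; wind correction -13.8° → command heading 216.0°, groundspeed 165.7 kt
Leg 4: desired track 37.6°; wind correction +18.0° → command heading 55.6°, groundspeed 80.3 kt
Leg 5: desired track 224.3°; wind correction -15.8° → command heading 208.5°, groundspeed 161.5 kt
Leg 6: desired track 129.7°; wind correction -18.4° → command heading 111.3°, groundspeed 80.8 kt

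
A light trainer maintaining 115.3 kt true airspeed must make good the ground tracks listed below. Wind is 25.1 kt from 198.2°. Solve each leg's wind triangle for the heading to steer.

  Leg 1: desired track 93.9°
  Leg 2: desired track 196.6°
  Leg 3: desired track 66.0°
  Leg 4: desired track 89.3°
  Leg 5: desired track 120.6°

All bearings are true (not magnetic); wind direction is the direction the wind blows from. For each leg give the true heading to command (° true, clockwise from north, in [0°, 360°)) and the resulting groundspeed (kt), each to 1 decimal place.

Leg 1: desired track 93.9°; wind correction +12.2° → command heading 106.1°, groundspeed 118.9 kt
Leg 2: desired track 196.6°; wind correction +0.3° → command heading 196.9°, groundspeed 90.2 kt
Leg 3: desired track 66.0°; wind correction +9.3° → command heading 75.3°, groundspeed 130.7 kt
Leg 4: desired track 89.3°; wind correction +11.9° → command heading 101.2°, groundspeed 121.0 kt
Leg 5: desired track 120.6°; wind correction +12.3° → command heading 132.9°, groundspeed 107.3 kt

Leg 1: heading=106.1°, groundspeed=118.9 kt
Leg 2: heading=196.9°, groundspeed=90.2 kt
Leg 3: heading=75.3°, groundspeed=130.7 kt
Leg 4: heading=101.2°, groundspeed=121.0 kt
Leg 5: heading=132.9°, groundspeed=107.3 kt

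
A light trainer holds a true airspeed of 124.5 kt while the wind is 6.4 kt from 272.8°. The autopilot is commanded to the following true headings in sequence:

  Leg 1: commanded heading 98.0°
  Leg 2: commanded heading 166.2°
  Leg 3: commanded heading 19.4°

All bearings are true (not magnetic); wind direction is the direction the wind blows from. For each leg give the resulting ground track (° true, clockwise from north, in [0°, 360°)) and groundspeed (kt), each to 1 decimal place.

Leg 1: heading 98.0°; drift -0.3° → track 97.7°, groundspeed 130.9 kt
Leg 2: heading 166.2°; drift -2.8° → track 163.4°, groundspeed 126.5 kt
Leg 3: heading 19.4°; drift +2.8° → track 22.2°, groundspeed 126.5 kt

Leg 1: track=97.7°, groundspeed=130.9 kt
Leg 2: track=163.4°, groundspeed=126.5 kt
Leg 3: track=22.2°, groundspeed=126.5 kt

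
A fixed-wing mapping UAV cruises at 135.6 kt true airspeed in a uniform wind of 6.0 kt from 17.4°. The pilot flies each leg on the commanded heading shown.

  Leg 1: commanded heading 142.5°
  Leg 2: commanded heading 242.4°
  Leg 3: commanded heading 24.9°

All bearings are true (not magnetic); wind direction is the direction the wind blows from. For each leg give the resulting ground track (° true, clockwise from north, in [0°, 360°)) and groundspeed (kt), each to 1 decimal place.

Leg 1: track=144.5°, groundspeed=139.1 kt
Leg 2: track=240.7°, groundspeed=139.9 kt
Leg 3: track=25.2°, groundspeed=129.7 kt

Leg 1: heading 142.5°; drift +2.0° → track 144.5°, groundspeed 139.1 kt
Leg 2: heading 242.4°; drift -1.7° → track 240.7°, groundspeed 139.9 kt
Leg 3: heading 24.9°; drift +0.3° → track 25.2°, groundspeed 129.7 kt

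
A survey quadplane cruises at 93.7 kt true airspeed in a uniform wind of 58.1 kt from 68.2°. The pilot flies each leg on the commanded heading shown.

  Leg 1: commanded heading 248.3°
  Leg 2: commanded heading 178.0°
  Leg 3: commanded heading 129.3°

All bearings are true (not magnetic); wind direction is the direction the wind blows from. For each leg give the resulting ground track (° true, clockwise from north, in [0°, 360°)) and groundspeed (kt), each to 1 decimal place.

Leg 1: track=248.3°, groundspeed=151.8 kt
Leg 2: track=203.7°, groundspeed=125.9 kt
Leg 3: track=167.1°, groundspeed=83.0 kt

Leg 1: heading 248.3°; drift +0.0° → track 248.3°, groundspeed 151.8 kt
Leg 2: heading 178.0°; drift +25.7° → track 203.7°, groundspeed 125.9 kt
Leg 3: heading 129.3°; drift +37.8° → track 167.1°, groundspeed 83.0 kt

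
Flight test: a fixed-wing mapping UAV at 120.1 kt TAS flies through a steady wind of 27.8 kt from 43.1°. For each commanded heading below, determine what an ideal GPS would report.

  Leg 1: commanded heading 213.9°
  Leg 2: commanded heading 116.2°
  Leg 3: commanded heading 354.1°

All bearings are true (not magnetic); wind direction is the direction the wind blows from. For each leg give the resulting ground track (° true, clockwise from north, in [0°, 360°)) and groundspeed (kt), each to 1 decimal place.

Leg 1: track=215.6°, groundspeed=147.6 kt
Leg 2: track=129.6°, groundspeed=115.1 kt
Leg 3: track=342.5°, groundspeed=104.0 kt

Leg 1: heading 213.9°; drift +1.7° → track 215.6°, groundspeed 147.6 kt
Leg 2: heading 116.2°; drift +13.4° → track 129.6°, groundspeed 115.1 kt
Leg 3: heading 354.1°; drift -11.6° → track 342.5°, groundspeed 104.0 kt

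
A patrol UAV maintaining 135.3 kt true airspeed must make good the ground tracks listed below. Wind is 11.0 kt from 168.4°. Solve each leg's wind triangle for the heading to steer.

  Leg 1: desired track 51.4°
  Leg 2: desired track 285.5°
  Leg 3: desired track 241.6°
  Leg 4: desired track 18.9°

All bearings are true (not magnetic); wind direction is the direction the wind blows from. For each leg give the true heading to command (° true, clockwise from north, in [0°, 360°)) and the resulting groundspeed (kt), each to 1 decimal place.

Leg 1: desired track 51.4°; wind correction +4.2° → command heading 55.6°, groundspeed 139.9 kt
Leg 2: desired track 285.5°; wind correction -4.2° → command heading 281.3°, groundspeed 140.0 kt
Leg 3: desired track 241.6°; wind correction -4.5° → command heading 237.1°, groundspeed 131.7 kt
Leg 4: desired track 18.9°; wind correction +2.4° → command heading 21.3°, groundspeed 144.7 kt

Leg 1: heading=55.6°, groundspeed=139.9 kt
Leg 2: heading=281.3°, groundspeed=140.0 kt
Leg 3: heading=237.1°, groundspeed=131.7 kt
Leg 4: heading=21.3°, groundspeed=144.7 kt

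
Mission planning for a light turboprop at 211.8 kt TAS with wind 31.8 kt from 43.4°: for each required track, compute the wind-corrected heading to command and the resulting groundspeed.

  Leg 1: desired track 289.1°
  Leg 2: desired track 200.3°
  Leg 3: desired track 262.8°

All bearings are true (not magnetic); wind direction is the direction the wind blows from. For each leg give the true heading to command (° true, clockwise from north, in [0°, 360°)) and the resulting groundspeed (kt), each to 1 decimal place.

Leg 1: heading=297.0°, groundspeed=222.9 kt
Leg 2: heading=196.9°, groundspeed=240.7 kt
Leg 3: heading=268.3°, groundspeed=235.4 kt

Leg 1: desired track 289.1°; wind correction +7.9° → command heading 297.0°, groundspeed 222.9 kt
Leg 2: desired track 200.3°; wind correction -3.4° → command heading 196.9°, groundspeed 240.7 kt
Leg 3: desired track 262.8°; wind correction +5.5° → command heading 268.3°, groundspeed 235.4 kt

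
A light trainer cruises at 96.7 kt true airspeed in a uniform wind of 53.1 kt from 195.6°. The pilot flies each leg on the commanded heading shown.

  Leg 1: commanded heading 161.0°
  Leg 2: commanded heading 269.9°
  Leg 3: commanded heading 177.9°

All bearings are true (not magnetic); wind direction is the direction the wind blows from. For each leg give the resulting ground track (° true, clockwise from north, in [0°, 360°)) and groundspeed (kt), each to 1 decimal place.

Leg 1: heading 161.0°; drift -29.6° → track 131.4°, groundspeed 61.0 kt
Leg 2: heading 269.9°; drift +31.8° → track 301.7°, groundspeed 96.9 kt
Leg 3: heading 177.9°; drift -19.3° → track 158.6°, groundspeed 48.9 kt

Leg 1: track=131.4°, groundspeed=61.0 kt
Leg 2: track=301.7°, groundspeed=96.9 kt
Leg 3: track=158.6°, groundspeed=48.9 kt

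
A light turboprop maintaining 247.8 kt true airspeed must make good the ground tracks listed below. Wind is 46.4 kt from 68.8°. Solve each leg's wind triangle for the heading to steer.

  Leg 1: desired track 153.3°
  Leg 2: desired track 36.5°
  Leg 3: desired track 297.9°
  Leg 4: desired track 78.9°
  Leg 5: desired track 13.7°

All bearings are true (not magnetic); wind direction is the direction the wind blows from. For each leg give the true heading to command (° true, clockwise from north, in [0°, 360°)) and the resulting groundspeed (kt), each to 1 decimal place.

Leg 1: heading=142.6°, groundspeed=239.0 kt
Leg 2: heading=42.2°, groundspeed=207.3 kt
Leg 3: heading=306.0°, groundspeed=275.7 kt
Leg 4: heading=77.0°, groundspeed=202.0 kt
Leg 5: heading=22.5°, groundspeed=218.3 kt

Leg 1: desired track 153.3°; wind correction -10.7° → command heading 142.6°, groundspeed 239.0 kt
Leg 2: desired track 36.5°; wind correction +5.7° → command heading 42.2°, groundspeed 207.3 kt
Leg 3: desired track 297.9°; wind correction +8.1° → command heading 306.0°, groundspeed 275.7 kt
Leg 4: desired track 78.9°; wind correction -1.9° → command heading 77.0°, groundspeed 202.0 kt
Leg 5: desired track 13.7°; wind correction +8.8° → command heading 22.5°, groundspeed 218.3 kt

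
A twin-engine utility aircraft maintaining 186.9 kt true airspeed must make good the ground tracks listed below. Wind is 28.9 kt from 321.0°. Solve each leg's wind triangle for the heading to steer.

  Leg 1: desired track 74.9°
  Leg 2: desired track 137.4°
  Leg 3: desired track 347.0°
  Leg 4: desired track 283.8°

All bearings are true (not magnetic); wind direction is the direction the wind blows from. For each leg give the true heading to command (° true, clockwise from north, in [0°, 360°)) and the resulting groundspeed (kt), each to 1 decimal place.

Leg 1: desired track 74.9°; wind correction -8.1° → command heading 66.8°, groundspeed 196.7 kt
Leg 2: desired track 137.4°; wind correction -0.6° → command heading 136.8°, groundspeed 215.7 kt
Leg 3: desired track 347.0°; wind correction -3.9° → command heading 343.1°, groundspeed 160.5 kt
Leg 4: desired track 283.8°; wind correction +5.4° → command heading 289.2°, groundspeed 163.1 kt

Leg 1: heading=66.8°, groundspeed=196.7 kt
Leg 2: heading=136.8°, groundspeed=215.7 kt
Leg 3: heading=343.1°, groundspeed=160.5 kt
Leg 4: heading=289.2°, groundspeed=163.1 kt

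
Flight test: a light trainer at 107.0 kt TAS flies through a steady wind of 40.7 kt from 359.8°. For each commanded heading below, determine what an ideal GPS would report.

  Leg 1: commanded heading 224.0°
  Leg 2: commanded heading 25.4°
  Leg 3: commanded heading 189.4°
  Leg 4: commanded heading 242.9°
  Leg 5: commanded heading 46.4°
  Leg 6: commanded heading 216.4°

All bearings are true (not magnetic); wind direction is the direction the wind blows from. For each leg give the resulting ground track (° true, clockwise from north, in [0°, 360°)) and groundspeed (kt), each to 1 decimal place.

Leg 1: heading 224.0°; drift -11.8° → track 212.2°, groundspeed 139.1 kt
Leg 2: heading 25.4°; drift +14.0° → track 39.4°, groundspeed 72.5 kt
Leg 3: heading 189.4°; drift -2.6° → track 186.8°, groundspeed 147.3 kt
Leg 4: heading 242.9°; drift -16.1° → track 226.8°, groundspeed 130.6 kt
Leg 5: heading 46.4°; drift +20.5° → track 66.9°, groundspeed 84.4 kt
Leg 6: heading 216.4°; drift -9.9° → track 206.5°, groundspeed 141.8 kt

Leg 1: track=212.2°, groundspeed=139.1 kt
Leg 2: track=39.4°, groundspeed=72.5 kt
Leg 3: track=186.8°, groundspeed=147.3 kt
Leg 4: track=226.8°, groundspeed=130.6 kt
Leg 5: track=66.9°, groundspeed=84.4 kt
Leg 6: track=206.5°, groundspeed=141.8 kt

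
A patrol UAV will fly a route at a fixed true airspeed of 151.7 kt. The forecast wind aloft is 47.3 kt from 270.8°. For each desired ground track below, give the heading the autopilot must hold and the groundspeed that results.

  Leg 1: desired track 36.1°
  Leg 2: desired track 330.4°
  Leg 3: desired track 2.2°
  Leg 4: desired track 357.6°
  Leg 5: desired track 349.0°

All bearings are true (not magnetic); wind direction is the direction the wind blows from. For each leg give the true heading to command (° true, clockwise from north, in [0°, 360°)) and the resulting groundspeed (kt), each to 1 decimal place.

Leg 1: heading=21.4°, groundspeed=174.0 kt
Leg 2: heading=314.8°, groundspeed=122.2 kt
Leg 3: heading=344.0°, groundspeed=145.3 kt
Leg 4: heading=339.5°, groundspeed=141.5 kt
Leg 5: heading=331.2°, groundspeed=134.8 kt

Leg 1: desired track 36.1°; wind correction -14.7° → command heading 21.4°, groundspeed 174.0 kt
Leg 2: desired track 330.4°; wind correction -15.6° → command heading 314.8°, groundspeed 122.2 kt
Leg 3: desired track 2.2°; wind correction -18.2° → command heading 344.0°, groundspeed 145.3 kt
Leg 4: desired track 357.6°; wind correction -18.1° → command heading 339.5°, groundspeed 141.5 kt
Leg 5: desired track 349.0°; wind correction -17.8° → command heading 331.2°, groundspeed 134.8 kt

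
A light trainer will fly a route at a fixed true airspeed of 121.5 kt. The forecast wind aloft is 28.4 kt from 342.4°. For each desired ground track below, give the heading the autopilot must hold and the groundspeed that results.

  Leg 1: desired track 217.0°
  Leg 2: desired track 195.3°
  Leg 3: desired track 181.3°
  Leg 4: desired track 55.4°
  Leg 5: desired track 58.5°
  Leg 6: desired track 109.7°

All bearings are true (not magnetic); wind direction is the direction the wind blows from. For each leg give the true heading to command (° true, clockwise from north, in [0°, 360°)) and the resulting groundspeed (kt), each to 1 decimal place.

Leg 1: desired track 217.0°; wind correction +11.0° → command heading 228.0°, groundspeed 135.7 kt
Leg 2: desired track 195.3°; wind correction +7.3° → command heading 202.6°, groundspeed 144.4 kt
Leg 3: desired track 181.3°; wind correction +4.3° → command heading 185.6°, groundspeed 148.0 kt
Leg 4: desired track 55.4°; wind correction -12.9° → command heading 42.5°, groundspeed 110.1 kt
Leg 5: desired track 58.5°; wind correction -13.1° → command heading 45.4°, groundspeed 111.5 kt
Leg 6: desired track 109.7°; wind correction -10.7° → command heading 99.0°, groundspeed 136.6 kt

Leg 1: heading=228.0°, groundspeed=135.7 kt
Leg 2: heading=202.6°, groundspeed=144.4 kt
Leg 3: heading=185.6°, groundspeed=148.0 kt
Leg 4: heading=42.5°, groundspeed=110.1 kt
Leg 5: heading=45.4°, groundspeed=111.5 kt
Leg 6: heading=99.0°, groundspeed=136.6 kt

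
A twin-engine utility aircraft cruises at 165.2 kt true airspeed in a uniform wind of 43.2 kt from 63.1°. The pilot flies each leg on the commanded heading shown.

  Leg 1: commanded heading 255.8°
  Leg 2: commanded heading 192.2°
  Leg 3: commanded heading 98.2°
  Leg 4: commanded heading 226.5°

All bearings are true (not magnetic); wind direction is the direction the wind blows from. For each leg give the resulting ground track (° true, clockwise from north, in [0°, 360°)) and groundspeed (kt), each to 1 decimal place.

Leg 1: heading 255.8°; drift -2.6° → track 253.2°, groundspeed 207.6 kt
Leg 2: heading 192.2°; drift +9.9° → track 202.1°, groundspeed 195.3 kt
Leg 3: heading 98.2°; drift +10.8° → track 109.0°, groundspeed 132.2 kt
Leg 4: heading 226.5°; drift +3.4° → track 229.9°, groundspeed 207.0 kt

Leg 1: track=253.2°, groundspeed=207.6 kt
Leg 2: track=202.1°, groundspeed=195.3 kt
Leg 3: track=109.0°, groundspeed=132.2 kt
Leg 4: track=229.9°, groundspeed=207.0 kt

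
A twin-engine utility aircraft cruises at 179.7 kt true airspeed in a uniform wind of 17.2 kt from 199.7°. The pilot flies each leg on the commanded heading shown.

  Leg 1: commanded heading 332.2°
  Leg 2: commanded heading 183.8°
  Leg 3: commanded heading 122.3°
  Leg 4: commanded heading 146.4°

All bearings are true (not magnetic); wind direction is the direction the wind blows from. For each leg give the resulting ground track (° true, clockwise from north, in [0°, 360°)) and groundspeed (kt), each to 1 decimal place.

Leg 1: heading 332.2°; drift +3.8° → track 336.0°, groundspeed 191.7 kt
Leg 2: heading 183.8°; drift -1.7° → track 182.1°, groundspeed 163.2 kt
Leg 3: heading 122.3°; drift -5.4° → track 116.9°, groundspeed 176.7 kt
Leg 4: heading 146.4°; drift -4.7° → track 141.7°, groundspeed 170.0 kt

Leg 1: track=336.0°, groundspeed=191.7 kt
Leg 2: track=182.1°, groundspeed=163.2 kt
Leg 3: track=116.9°, groundspeed=176.7 kt
Leg 4: track=141.7°, groundspeed=170.0 kt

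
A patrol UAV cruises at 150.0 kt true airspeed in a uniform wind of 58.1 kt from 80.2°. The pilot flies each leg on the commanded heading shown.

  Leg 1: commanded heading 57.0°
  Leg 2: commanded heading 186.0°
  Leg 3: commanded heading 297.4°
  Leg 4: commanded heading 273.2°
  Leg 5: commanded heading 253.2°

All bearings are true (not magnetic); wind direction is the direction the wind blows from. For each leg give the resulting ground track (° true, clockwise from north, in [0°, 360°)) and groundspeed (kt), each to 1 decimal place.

Leg 1: track=43.7°, groundspeed=99.3 kt
Leg 2: track=204.6°, groundspeed=175.0 kt
Leg 3: track=287.3°, groundspeed=199.4 kt
Leg 4: track=269.6°, groundspeed=207.0 kt
Leg 5: track=255.2°, groundspeed=207.8 kt

Leg 1: heading 57.0°; drift -13.3° → track 43.7°, groundspeed 99.3 kt
Leg 2: heading 186.0°; drift +18.6° → track 204.6°, groundspeed 175.0 kt
Leg 3: heading 297.4°; drift -10.1° → track 287.3°, groundspeed 199.4 kt
Leg 4: heading 273.2°; drift -3.6° → track 269.6°, groundspeed 207.0 kt
Leg 5: heading 253.2°; drift +2.0° → track 255.2°, groundspeed 207.8 kt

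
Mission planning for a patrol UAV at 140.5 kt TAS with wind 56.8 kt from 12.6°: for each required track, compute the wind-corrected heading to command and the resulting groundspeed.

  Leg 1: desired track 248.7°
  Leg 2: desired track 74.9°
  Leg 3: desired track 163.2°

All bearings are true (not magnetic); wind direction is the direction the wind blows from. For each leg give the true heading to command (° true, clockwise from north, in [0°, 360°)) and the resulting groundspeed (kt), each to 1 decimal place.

Leg 1: heading=268.3°, groundspeed=164.0 kt
Leg 2: heading=53.9°, groundspeed=104.8 kt
Leg 3: heading=151.8°, groundspeed=187.2 kt

Leg 1: desired track 248.7°; wind correction +19.6° → command heading 268.3°, groundspeed 164.0 kt
Leg 2: desired track 74.9°; wind correction -21.0° → command heading 53.9°, groundspeed 104.8 kt
Leg 3: desired track 163.2°; wind correction -11.4° → command heading 151.8°, groundspeed 187.2 kt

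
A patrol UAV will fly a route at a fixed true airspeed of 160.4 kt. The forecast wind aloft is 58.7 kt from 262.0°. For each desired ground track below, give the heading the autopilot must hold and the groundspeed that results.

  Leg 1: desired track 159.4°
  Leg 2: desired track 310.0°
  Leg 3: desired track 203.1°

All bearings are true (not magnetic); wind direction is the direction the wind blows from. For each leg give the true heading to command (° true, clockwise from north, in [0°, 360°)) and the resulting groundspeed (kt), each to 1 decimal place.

Leg 1: heading=180.3°, groundspeed=162.6 kt
Leg 2: heading=294.2°, groundspeed=115.1 kt
Leg 3: heading=221.4°, groundspeed=122.0 kt

Leg 1: desired track 159.4°; wind correction +20.9° → command heading 180.3°, groundspeed 162.6 kt
Leg 2: desired track 310.0°; wind correction -15.8° → command heading 294.2°, groundspeed 115.1 kt
Leg 3: desired track 203.1°; wind correction +18.3° → command heading 221.4°, groundspeed 122.0 kt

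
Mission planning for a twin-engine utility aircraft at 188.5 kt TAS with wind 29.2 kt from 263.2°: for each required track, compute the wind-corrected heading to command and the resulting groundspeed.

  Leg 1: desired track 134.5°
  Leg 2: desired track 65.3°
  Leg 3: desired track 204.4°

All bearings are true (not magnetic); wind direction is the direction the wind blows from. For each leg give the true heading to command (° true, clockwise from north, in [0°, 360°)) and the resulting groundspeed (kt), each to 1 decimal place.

Leg 1: desired track 134.5°; wind correction +6.9° → command heading 141.4°, groundspeed 205.4 kt
Leg 2: desired track 65.3°; wind correction -2.7° → command heading 62.6°, groundspeed 216.1 kt
Leg 3: desired track 204.4°; wind correction +7.6° → command heading 212.0°, groundspeed 171.7 kt

Leg 1: heading=141.4°, groundspeed=205.4 kt
Leg 2: heading=62.6°, groundspeed=216.1 kt
Leg 3: heading=212.0°, groundspeed=171.7 kt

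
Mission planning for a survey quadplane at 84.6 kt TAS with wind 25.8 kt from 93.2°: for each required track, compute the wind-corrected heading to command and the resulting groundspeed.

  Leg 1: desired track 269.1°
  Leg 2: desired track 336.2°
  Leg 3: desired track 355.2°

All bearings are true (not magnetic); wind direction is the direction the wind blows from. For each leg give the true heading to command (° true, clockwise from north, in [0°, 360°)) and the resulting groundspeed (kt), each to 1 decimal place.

Leg 1: heading=267.9°, groundspeed=110.3 kt
Leg 2: heading=352.0°, groundspeed=93.1 kt
Leg 3: heading=12.8°, groundspeed=84.2 kt

Leg 1: desired track 269.1°; wind correction -1.2° → command heading 267.9°, groundspeed 110.3 kt
Leg 2: desired track 336.2°; wind correction +15.8° → command heading 352.0°, groundspeed 93.1 kt
Leg 3: desired track 355.2°; wind correction +17.6° → command heading 12.8°, groundspeed 84.2 kt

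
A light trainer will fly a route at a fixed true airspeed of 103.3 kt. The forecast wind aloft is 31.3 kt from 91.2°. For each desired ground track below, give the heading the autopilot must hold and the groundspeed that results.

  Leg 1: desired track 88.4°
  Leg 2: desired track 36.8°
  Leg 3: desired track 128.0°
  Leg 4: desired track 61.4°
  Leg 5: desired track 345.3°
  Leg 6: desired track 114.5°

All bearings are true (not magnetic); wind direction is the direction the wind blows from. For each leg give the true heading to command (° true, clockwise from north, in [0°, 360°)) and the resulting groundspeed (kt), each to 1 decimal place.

Leg 1: desired track 88.4°; wind correction +0.8° → command heading 89.2°, groundspeed 72.0 kt
Leg 2: desired track 36.8°; wind correction +14.3° → command heading 51.1°, groundspeed 81.9 kt
Leg 3: desired track 128.0°; wind correction -10.5° → command heading 117.5°, groundspeed 76.5 kt
Leg 4: desired track 61.4°; wind correction +8.7° → command heading 70.1°, groundspeed 75.0 kt
Leg 5: desired track 345.3°; wind correction +16.9° → command heading 2.2°, groundspeed 107.4 kt
Leg 6: desired track 114.5°; wind correction -6.9° → command heading 107.6°, groundspeed 73.8 kt

Leg 1: heading=89.2°, groundspeed=72.0 kt
Leg 2: heading=51.1°, groundspeed=81.9 kt
Leg 3: heading=117.5°, groundspeed=76.5 kt
Leg 4: heading=70.1°, groundspeed=75.0 kt
Leg 5: heading=2.2°, groundspeed=107.4 kt
Leg 6: heading=107.6°, groundspeed=73.8 kt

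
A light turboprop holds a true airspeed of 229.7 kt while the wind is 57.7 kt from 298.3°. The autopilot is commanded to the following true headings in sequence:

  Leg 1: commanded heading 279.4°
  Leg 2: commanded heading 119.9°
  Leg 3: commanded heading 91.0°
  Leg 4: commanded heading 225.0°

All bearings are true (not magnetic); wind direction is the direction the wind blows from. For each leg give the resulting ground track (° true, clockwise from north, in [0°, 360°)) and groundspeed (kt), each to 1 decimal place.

Leg 1: heading 279.4°; drift -6.1° → track 273.3°, groundspeed 176.1 kt
Leg 2: heading 119.9°; drift -0.3° → track 119.6°, groundspeed 287.4 kt
Leg 3: heading 91.0°; drift +5.4° → track 96.4°, groundspeed 282.2 kt
Leg 4: heading 225.0°; drift -14.5° → track 210.5°, groundspeed 220.2 kt

Leg 1: track=273.3°, groundspeed=176.1 kt
Leg 2: track=119.6°, groundspeed=287.4 kt
Leg 3: track=96.4°, groundspeed=282.2 kt
Leg 4: track=210.5°, groundspeed=220.2 kt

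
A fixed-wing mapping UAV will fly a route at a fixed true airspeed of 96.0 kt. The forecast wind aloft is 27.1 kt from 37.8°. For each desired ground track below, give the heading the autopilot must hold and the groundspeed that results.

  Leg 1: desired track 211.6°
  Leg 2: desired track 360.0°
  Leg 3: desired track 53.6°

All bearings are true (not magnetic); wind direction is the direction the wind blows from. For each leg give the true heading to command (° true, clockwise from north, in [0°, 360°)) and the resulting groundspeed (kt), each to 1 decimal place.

Leg 1: heading=209.9°, groundspeed=122.9 kt
Leg 2: heading=10.0°, groundspeed=73.1 kt
Leg 3: heading=49.2°, groundspeed=69.6 kt

Leg 1: desired track 211.6°; wind correction -1.7° → command heading 209.9°, groundspeed 122.9 kt
Leg 2: desired track 360.0°; wind correction +10.0° → command heading 10.0°, groundspeed 73.1 kt
Leg 3: desired track 53.6°; wind correction -4.4° → command heading 49.2°, groundspeed 69.6 kt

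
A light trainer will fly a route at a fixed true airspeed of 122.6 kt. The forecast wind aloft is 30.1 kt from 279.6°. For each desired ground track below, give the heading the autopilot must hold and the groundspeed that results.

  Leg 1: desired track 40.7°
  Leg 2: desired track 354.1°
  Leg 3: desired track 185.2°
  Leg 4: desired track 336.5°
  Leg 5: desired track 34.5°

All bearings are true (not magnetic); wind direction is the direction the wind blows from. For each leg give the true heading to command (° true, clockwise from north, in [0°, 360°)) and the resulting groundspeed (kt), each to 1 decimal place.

Leg 1: desired track 40.7°; wind correction -12.1° → command heading 28.6°, groundspeed 135.4 kt
Leg 2: desired track 354.1°; wind correction -13.7° → command heading 340.4°, groundspeed 111.1 kt
Leg 3: desired track 185.2°; wind correction +14.2° → command heading 199.4°, groundspeed 121.2 kt
Leg 4: desired track 336.5°; wind correction -11.9° → command heading 324.6°, groundspeed 103.5 kt
Leg 5: desired track 34.5°; wind correction -12.9° → command heading 21.6°, groundspeed 132.2 kt

Leg 1: heading=28.6°, groundspeed=135.4 kt
Leg 2: heading=340.4°, groundspeed=111.1 kt
Leg 3: heading=199.4°, groundspeed=121.2 kt
Leg 4: heading=324.6°, groundspeed=103.5 kt
Leg 5: heading=21.6°, groundspeed=132.2 kt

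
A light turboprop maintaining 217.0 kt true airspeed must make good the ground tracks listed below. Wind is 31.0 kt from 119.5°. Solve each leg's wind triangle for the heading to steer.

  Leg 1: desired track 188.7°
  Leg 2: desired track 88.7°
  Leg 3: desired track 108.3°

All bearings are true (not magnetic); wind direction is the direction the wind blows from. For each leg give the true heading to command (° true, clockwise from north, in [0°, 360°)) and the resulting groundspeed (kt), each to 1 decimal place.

Leg 1: heading=181.0°, groundspeed=204.0 kt
Leg 2: heading=92.9°, groundspeed=189.8 kt
Leg 3: heading=109.9°, groundspeed=186.5 kt

Leg 1: desired track 188.7°; wind correction -7.7° → command heading 181.0°, groundspeed 204.0 kt
Leg 2: desired track 88.7°; wind correction +4.2° → command heading 92.9°, groundspeed 189.8 kt
Leg 3: desired track 108.3°; wind correction +1.6° → command heading 109.9°, groundspeed 186.5 kt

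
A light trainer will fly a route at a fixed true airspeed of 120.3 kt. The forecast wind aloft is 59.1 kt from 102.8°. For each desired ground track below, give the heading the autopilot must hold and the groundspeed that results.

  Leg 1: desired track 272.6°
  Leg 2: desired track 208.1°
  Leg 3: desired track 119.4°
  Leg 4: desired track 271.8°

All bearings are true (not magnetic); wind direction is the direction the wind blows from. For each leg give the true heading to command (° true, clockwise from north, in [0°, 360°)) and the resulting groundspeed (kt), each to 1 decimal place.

Leg 1: heading=267.6°, groundspeed=178.0 kt
Leg 2: heading=179.8°, groundspeed=121.5 kt
Leg 3: heading=111.3°, groundspeed=62.5 kt
Leg 4: heading=266.4°, groundspeed=177.8 kt

Leg 1: desired track 272.6°; wind correction -5.0° → command heading 267.6°, groundspeed 178.0 kt
Leg 2: desired track 208.1°; wind correction -28.3° → command heading 179.8°, groundspeed 121.5 kt
Leg 3: desired track 119.4°; wind correction -8.1° → command heading 111.3°, groundspeed 62.5 kt
Leg 4: desired track 271.8°; wind correction -5.4° → command heading 266.4°, groundspeed 177.8 kt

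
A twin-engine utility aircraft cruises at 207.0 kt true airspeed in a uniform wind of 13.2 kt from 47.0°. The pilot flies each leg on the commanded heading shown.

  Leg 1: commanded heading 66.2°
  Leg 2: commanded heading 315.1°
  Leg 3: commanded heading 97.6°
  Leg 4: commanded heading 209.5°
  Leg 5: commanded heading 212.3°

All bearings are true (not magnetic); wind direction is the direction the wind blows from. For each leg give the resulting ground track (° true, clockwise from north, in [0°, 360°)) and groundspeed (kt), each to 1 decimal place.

Leg 1: track=67.5°, groundspeed=194.6 kt
Leg 2: track=311.5°, groundspeed=207.9 kt
Leg 3: track=100.5°, groundspeed=198.9 kt
Leg 4: track=210.5°, groundspeed=219.6 kt
Leg 5: track=213.2°, groundspeed=219.8 kt

Leg 1: heading 66.2°; drift +1.3° → track 67.5°, groundspeed 194.6 kt
Leg 2: heading 315.1°; drift -3.6° → track 311.5°, groundspeed 207.9 kt
Leg 3: heading 97.6°; drift +2.9° → track 100.5°, groundspeed 198.9 kt
Leg 4: heading 209.5°; drift +1.0° → track 210.5°, groundspeed 219.6 kt
Leg 5: heading 212.3°; drift +0.9° → track 213.2°, groundspeed 219.8 kt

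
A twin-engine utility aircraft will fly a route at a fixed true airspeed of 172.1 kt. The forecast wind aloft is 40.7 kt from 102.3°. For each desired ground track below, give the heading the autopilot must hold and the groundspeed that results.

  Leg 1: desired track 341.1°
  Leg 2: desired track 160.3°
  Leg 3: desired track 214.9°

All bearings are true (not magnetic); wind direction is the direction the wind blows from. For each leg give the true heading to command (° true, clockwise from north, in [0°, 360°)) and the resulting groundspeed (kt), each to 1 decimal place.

Leg 1: heading=352.8°, groundspeed=189.6 kt
Leg 2: heading=148.7°, groundspeed=147.0 kt
Leg 3: heading=202.3°, groundspeed=183.6 kt

Leg 1: desired track 341.1°; wind correction +11.7° → command heading 352.8°, groundspeed 189.6 kt
Leg 2: desired track 160.3°; wind correction -11.6° → command heading 148.7°, groundspeed 147.0 kt
Leg 3: desired track 214.9°; wind correction -12.6° → command heading 202.3°, groundspeed 183.6 kt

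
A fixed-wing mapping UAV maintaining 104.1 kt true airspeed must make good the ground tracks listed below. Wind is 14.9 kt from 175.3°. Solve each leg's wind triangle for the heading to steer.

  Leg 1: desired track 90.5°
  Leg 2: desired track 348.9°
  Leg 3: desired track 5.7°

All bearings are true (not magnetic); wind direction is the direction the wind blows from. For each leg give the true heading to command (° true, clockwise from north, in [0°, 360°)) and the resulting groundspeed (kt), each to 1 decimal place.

Leg 1: desired track 90.5°; wind correction +8.2° → command heading 98.7°, groundspeed 101.7 kt
Leg 2: desired track 348.9°; wind correction -0.9° → command heading 348.0°, groundspeed 118.9 kt
Leg 3: desired track 5.7°; wind correction +1.5° → command heading 7.2°, groundspeed 118.7 kt

Leg 1: heading=98.7°, groundspeed=101.7 kt
Leg 2: heading=348.0°, groundspeed=118.9 kt
Leg 3: heading=7.2°, groundspeed=118.7 kt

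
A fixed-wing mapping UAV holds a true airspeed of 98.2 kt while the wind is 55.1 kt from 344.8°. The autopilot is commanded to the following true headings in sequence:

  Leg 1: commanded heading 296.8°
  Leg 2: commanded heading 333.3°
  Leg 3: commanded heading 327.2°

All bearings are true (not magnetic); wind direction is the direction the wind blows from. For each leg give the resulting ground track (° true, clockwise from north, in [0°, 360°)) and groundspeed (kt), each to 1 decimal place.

Leg 1: track=263.1°, groundspeed=73.7 kt
Leg 2: track=319.3°, groundspeed=45.6 kt
Leg 3: track=307.2°, groundspeed=48.6 kt

Leg 1: heading 296.8°; drift -33.7° → track 263.1°, groundspeed 73.7 kt
Leg 2: heading 333.3°; drift -14.0° → track 319.3°, groundspeed 45.6 kt
Leg 3: heading 327.2°; drift -20.0° → track 307.2°, groundspeed 48.6 kt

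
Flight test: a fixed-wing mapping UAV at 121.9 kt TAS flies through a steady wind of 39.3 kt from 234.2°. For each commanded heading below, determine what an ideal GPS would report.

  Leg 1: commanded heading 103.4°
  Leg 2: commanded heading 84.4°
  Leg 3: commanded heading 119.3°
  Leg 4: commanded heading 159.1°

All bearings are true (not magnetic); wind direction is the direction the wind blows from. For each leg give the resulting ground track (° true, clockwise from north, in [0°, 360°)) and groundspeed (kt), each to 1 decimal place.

Leg 1: heading 103.4°; drift -11.4° → track 92.0°, groundspeed 150.5 kt
Leg 2: heading 84.4°; drift -7.2° → track 77.2°, groundspeed 157.1 kt
Leg 3: heading 119.3°; drift -14.4° → track 104.9°, groundspeed 143.0 kt
Leg 4: heading 159.1°; drift -18.8° → track 140.3°, groundspeed 118.1 kt

Leg 1: track=92.0°, groundspeed=150.5 kt
Leg 2: track=77.2°, groundspeed=157.1 kt
Leg 3: track=104.9°, groundspeed=143.0 kt
Leg 4: track=140.3°, groundspeed=118.1 kt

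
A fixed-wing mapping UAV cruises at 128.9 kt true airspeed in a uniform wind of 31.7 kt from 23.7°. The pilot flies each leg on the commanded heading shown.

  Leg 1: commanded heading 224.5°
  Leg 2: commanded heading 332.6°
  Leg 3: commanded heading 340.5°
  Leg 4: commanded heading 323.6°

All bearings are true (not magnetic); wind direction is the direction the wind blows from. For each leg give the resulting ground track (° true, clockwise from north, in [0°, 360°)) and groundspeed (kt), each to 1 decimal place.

Leg 1: track=220.4°, groundspeed=158.9 kt
Leg 2: track=319.8°, groundspeed=111.8 kt
Leg 3: track=328.9°, groundspeed=108.0 kt
Leg 4: track=309.9°, groundspeed=116.4 kt

Leg 1: heading 224.5°; drift -4.1° → track 220.4°, groundspeed 158.9 kt
Leg 2: heading 332.6°; drift -12.8° → track 319.8°, groundspeed 111.8 kt
Leg 3: heading 340.5°; drift -11.6° → track 328.9°, groundspeed 108.0 kt
Leg 4: heading 323.6°; drift -13.7° → track 309.9°, groundspeed 116.4 kt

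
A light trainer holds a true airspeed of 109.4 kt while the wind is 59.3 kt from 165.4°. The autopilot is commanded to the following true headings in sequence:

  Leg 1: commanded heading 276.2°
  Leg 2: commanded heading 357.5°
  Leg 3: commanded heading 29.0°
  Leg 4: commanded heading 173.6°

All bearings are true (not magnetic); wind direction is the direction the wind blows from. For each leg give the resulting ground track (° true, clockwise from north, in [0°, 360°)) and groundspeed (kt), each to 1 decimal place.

Leg 1: heading 276.2°; drift +23.0° → track 299.2°, groundspeed 141.7 kt
Leg 2: heading 357.5°; drift -4.2° → track 353.3°, groundspeed 167.8 kt
Leg 3: heading 29.0°; drift -15.0° → track 14.0°, groundspeed 157.7 kt
Leg 4: heading 173.6°; drift +9.5° → track 183.1°, groundspeed 51.4 kt

Leg 1: track=299.2°, groundspeed=141.7 kt
Leg 2: track=353.3°, groundspeed=167.8 kt
Leg 3: track=14.0°, groundspeed=157.7 kt
Leg 4: track=183.1°, groundspeed=51.4 kt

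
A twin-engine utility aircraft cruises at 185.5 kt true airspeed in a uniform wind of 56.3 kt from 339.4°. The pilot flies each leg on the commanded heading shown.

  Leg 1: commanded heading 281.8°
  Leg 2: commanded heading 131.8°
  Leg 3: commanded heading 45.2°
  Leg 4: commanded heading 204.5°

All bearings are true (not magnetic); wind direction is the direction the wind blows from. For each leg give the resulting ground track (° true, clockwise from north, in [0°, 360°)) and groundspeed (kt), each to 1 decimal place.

Leg 1: heading 281.8°; drift -17.0° → track 264.8°, groundspeed 162.4 kt
Leg 2: heading 131.8°; drift +6.3° → track 138.1°, groundspeed 236.8 kt
Leg 3: heading 45.2°; drift +17.5° → track 62.7°, groundspeed 170.3 kt
Leg 4: heading 204.5°; drift -10.0° → track 194.5°, groundspeed 228.7 kt

Leg 1: track=264.8°, groundspeed=162.4 kt
Leg 2: track=138.1°, groundspeed=236.8 kt
Leg 3: track=62.7°, groundspeed=170.3 kt
Leg 4: track=194.5°, groundspeed=228.7 kt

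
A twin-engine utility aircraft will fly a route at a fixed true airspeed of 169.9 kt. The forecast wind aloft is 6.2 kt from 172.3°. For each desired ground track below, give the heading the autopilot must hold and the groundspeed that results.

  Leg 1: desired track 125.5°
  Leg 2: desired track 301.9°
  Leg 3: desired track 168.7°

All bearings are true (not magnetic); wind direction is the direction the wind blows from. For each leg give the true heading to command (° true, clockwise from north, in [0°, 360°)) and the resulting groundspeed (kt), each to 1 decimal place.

Leg 1: desired track 125.5°; wind correction +1.5° → command heading 127.0°, groundspeed 165.6 kt
Leg 2: desired track 301.9°; wind correction -1.6° → command heading 300.3°, groundspeed 173.8 kt
Leg 3: desired track 168.7°; wind correction +0.1° → command heading 168.8°, groundspeed 163.7 kt

Leg 1: heading=127.0°, groundspeed=165.6 kt
Leg 2: heading=300.3°, groundspeed=173.8 kt
Leg 3: heading=168.8°, groundspeed=163.7 kt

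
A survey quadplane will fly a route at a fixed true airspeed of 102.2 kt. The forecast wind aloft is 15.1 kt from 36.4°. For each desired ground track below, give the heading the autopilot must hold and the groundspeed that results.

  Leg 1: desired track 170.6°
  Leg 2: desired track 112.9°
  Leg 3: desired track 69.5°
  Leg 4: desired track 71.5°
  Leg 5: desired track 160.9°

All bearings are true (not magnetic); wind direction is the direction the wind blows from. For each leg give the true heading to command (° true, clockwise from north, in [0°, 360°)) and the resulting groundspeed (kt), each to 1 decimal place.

Leg 1: desired track 170.6°; wind correction -6.1° → command heading 164.5°, groundspeed 112.2 kt
Leg 2: desired track 112.9°; wind correction -8.3° → command heading 104.6°, groundspeed 97.6 kt
Leg 3: desired track 69.5°; wind correction -4.6° → command heading 64.9°, groundspeed 89.2 kt
Leg 4: desired track 71.5°; wind correction -4.9° → command heading 66.6°, groundspeed 89.5 kt
Leg 5: desired track 160.9°; wind correction -7.0° → command heading 153.9°, groundspeed 110.0 kt

Leg 1: heading=164.5°, groundspeed=112.2 kt
Leg 2: heading=104.6°, groundspeed=97.6 kt
Leg 3: heading=64.9°, groundspeed=89.2 kt
Leg 4: heading=66.6°, groundspeed=89.5 kt
Leg 5: heading=153.9°, groundspeed=110.0 kt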